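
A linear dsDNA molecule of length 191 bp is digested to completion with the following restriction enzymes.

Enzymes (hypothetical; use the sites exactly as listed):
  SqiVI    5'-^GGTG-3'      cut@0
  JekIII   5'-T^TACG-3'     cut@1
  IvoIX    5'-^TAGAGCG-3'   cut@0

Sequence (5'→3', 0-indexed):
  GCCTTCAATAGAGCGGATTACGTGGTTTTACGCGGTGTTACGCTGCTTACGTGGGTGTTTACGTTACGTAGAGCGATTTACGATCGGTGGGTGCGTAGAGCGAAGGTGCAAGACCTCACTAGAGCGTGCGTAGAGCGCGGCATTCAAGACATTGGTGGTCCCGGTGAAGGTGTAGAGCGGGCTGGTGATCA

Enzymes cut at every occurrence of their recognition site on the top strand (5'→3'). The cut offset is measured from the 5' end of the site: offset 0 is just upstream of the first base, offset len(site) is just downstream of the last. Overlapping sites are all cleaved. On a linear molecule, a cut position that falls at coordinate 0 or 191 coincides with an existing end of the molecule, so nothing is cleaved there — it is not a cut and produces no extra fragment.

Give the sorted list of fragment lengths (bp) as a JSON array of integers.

Site scan:
  SqiVI (GGTG, off=0): starts [33, 53, 85, 89, 104, 153, 162, 168, 183] → cuts [33, 53, 85, 89, 104, 153, 162, 168, 183]
  JekIII (TTACG, off=1): starts [17, 27, 37, 46, 58, 63, 77] → cuts [18, 28, 38, 47, 59, 64, 78]
  IvoIX (TAGAGCG, off=0): starts [8, 68, 95, 119, 130, 172] → cuts [8, 68, 95, 119, 130, 172]

Pooled cuts: [8, 18, 28, 33, 38, 47, 53, 59, 64, 68, 78, 85, 89, 95, 104, 119, 130, 153, 162, 168, 172, 183]

Fragment lengths:
  [0,8): 8 bp
  [8,18): 10 bp
  [18,28): 10 bp
  [28,33): 5 bp
  [33,38): 5 bp
  [38,47): 9 bp
  [47,53): 6 bp
  [53,59): 6 bp
  [59,64): 5 bp
  [64,68): 4 bp
  [68,78): 10 bp
  [78,85): 7 bp
  [85,89): 4 bp
  [89,95): 6 bp
  [95,104): 9 bp
  [104,119): 15 bp
  [119,130): 11 bp
  [130,153): 23 bp
  [153,162): 9 bp
  [162,168): 6 bp
  [168,172): 4 bp
  [172,183): 11 bp
  [183,191): 8 bp

[4,4,4,5,5,5,6,6,6,6,7,8,8,9,9,9,10,10,10,11,11,15,23]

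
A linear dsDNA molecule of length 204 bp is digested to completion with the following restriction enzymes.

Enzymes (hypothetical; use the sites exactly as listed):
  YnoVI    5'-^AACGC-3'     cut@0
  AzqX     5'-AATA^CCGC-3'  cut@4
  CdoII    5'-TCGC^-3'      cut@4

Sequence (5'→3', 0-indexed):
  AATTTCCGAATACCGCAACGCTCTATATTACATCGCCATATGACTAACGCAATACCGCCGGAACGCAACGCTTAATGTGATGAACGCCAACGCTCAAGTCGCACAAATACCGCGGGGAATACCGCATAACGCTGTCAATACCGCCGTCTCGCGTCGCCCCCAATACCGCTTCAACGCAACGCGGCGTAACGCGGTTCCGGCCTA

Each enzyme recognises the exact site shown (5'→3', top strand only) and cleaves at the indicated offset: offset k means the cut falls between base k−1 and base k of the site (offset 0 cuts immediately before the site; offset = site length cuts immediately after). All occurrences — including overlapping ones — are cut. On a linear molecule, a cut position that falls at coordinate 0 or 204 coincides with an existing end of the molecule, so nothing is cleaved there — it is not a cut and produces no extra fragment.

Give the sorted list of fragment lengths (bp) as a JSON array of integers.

[4,5,5,5,6,6,7,7,7,8,9,9,10,12,12,12,13,14,16,17,20]

Scan for sites:
  YnoVI AACGC/0: at [16, 45, 61, 66, 82, 88, 127, 172, 177, 187] ⇒ [16, 45, 61, 66, 82, 88, 127, 172, 177, 187]
  AzqX AATACCGC/4: at [8, 50, 105, 117, 136, 161] ⇒ [12, 54, 109, 121, 140, 165]
  CdoII TCGC/4: at [32, 98, 148, 153] ⇒ [36, 102, 152, 157]

All cut coordinates (distinct, sorted): [12, 16, 36, 45, 54, 61, 66, 82, 88, 102, 109, 121, 127, 140, 152, 157, 165, 172, 177, 187]

Fragment lengths:
  [0,12): 12 bp
  [12,16): 4 bp
  [16,36): 20 bp
  [36,45): 9 bp
  [45,54): 9 bp
  [54,61): 7 bp
  [61,66): 5 bp
  [66,82): 16 bp
  [82,88): 6 bp
  [88,102): 14 bp
  [102,109): 7 bp
  [109,121): 12 bp
  [121,127): 6 bp
  [127,140): 13 bp
  [140,152): 12 bp
  [152,157): 5 bp
  [157,165): 8 bp
  [165,172): 7 bp
  [172,177): 5 bp
  [177,187): 10 bp
  [187,204): 17 bp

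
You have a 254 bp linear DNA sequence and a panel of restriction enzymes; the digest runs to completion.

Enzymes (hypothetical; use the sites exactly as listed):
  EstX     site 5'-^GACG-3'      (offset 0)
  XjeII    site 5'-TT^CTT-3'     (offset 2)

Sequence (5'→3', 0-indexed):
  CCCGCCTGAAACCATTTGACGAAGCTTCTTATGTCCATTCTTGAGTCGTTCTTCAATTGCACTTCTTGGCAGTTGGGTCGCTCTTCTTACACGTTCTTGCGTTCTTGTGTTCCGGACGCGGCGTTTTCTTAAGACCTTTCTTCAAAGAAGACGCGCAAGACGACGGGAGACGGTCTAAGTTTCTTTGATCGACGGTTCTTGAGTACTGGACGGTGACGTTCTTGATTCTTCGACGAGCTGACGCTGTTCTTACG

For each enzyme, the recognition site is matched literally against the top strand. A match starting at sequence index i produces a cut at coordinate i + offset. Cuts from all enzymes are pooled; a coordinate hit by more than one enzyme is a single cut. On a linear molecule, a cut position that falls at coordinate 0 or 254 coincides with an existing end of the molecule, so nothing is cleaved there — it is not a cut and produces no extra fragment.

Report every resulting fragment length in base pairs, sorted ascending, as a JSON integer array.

[3,4,6,6,6,7,7,7,8,8,8,9,9,10,10,10,11,11,11,12,12,13,14,14,17,21]

Per-enzyme occurrences:
  EstX GACG/0: at [17, 114, 149, 158, 161, 168, 190, 208, 214, 231, 239] ⇒ [17, 114, 149, 158, 161, 168, 190, 208, 214, 231, 239]
  XjeII TTCTT/2: at [25, 37, 48, 62, 83, 93, 101, 125, 137, 180, 195, 218, 225, 246] ⇒ [27, 39, 50, 64, 85, 95, 103, 127, 139, 182, 197, 220, 227, 248]

All cut coordinates (distinct, sorted): [17, 27, 39, 50, 64, 85, 95, 103, 114, 127, 139, 149, 158, 161, 168, 182, 190, 197, 208, 214, 220, 227, 231, 239, 248]

Fragments:
  [0,17): 17 bp
  [17,27): 10 bp
  [27,39): 12 bp
  [39,50): 11 bp
  [50,64): 14 bp
  [64,85): 21 bp
  [85,95): 10 bp
  [95,103): 8 bp
  [103,114): 11 bp
  [114,127): 13 bp
  [127,139): 12 bp
  [139,149): 10 bp
  [149,158): 9 bp
  [158,161): 3 bp
  [161,168): 7 bp
  [168,182): 14 bp
  [182,190): 8 bp
  [190,197): 7 bp
  [197,208): 11 bp
  [208,214): 6 bp
  [214,220): 6 bp
  [220,227): 7 bp
  [227,231): 4 bp
  [231,239): 8 bp
  [239,248): 9 bp
  [248,254): 6 bp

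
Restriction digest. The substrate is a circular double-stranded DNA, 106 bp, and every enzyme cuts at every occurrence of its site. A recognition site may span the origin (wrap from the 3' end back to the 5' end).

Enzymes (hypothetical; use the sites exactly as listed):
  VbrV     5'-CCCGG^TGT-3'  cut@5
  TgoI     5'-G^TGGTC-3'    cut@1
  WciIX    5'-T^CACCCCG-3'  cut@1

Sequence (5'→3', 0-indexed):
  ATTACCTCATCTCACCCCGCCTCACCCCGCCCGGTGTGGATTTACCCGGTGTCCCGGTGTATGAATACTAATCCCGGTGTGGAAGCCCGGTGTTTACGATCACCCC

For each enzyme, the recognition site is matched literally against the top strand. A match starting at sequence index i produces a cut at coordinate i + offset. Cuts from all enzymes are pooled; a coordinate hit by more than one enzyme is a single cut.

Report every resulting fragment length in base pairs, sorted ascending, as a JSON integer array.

[8,10,12,13,15,20,28]

Scan for sites:
  VbrV (CCCGGTGT, off=5): starts [29, 44, 52, 72, 85] → cuts [34, 49, 57, 77, 90]
  TgoI (GTGGTC, off=1): no sites
  WciIX (TCACCCCG, off=1): starts [11, 21] → cuts [12, 22]

Pooled cuts: [12, 22, 34, 49, 57, 77, 90]

Fragments:
  12→22: 10 bp
  22→34: 12 bp
  34→49: 15 bp
  49→57: 8 bp
  57→77: 20 bp
  77→90: 13 bp
  90→12 (wrap): 106-90+12 = 28 bp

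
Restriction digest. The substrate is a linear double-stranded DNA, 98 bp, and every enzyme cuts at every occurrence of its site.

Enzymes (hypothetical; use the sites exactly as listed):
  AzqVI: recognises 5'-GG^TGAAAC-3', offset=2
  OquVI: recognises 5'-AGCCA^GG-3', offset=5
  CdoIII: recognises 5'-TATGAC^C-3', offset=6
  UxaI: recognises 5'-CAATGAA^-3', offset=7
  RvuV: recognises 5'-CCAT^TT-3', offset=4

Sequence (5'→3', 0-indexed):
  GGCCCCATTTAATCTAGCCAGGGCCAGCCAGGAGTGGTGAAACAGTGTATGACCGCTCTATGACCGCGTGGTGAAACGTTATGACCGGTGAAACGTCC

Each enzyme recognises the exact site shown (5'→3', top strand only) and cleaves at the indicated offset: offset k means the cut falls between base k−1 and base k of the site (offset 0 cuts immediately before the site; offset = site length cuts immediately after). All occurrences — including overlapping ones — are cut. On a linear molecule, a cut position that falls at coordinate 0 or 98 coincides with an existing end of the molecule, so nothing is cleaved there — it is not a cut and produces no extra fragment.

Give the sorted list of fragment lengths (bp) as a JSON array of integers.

Scan for sites:
  AzqVI (GGTGAAAC, off=2): starts [35, 69, 86] → cuts [37, 71, 88]
  OquVI (AGCCAGG, off=5): starts [15, 25] → cuts [20, 30]
  CdoIII (TATGACC, off=6): starts [47, 58, 79] → cuts [53, 64, 85]
  UxaI (CAATGAA, off=7): no sites
  RvuV (CCATTT, off=4): starts [4] → cuts [8]

Pooled cuts: [8, 20, 30, 37, 53, 64, 71, 85, 88]

Fragment lengths:
  [0,8): 8 bp
  [8,20): 12 bp
  [20,30): 10 bp
  [30,37): 7 bp
  [37,53): 16 bp
  [53,64): 11 bp
  [64,71): 7 bp
  [71,85): 14 bp
  [85,88): 3 bp
  [88,98): 10 bp

[3,7,7,8,10,10,11,12,14,16]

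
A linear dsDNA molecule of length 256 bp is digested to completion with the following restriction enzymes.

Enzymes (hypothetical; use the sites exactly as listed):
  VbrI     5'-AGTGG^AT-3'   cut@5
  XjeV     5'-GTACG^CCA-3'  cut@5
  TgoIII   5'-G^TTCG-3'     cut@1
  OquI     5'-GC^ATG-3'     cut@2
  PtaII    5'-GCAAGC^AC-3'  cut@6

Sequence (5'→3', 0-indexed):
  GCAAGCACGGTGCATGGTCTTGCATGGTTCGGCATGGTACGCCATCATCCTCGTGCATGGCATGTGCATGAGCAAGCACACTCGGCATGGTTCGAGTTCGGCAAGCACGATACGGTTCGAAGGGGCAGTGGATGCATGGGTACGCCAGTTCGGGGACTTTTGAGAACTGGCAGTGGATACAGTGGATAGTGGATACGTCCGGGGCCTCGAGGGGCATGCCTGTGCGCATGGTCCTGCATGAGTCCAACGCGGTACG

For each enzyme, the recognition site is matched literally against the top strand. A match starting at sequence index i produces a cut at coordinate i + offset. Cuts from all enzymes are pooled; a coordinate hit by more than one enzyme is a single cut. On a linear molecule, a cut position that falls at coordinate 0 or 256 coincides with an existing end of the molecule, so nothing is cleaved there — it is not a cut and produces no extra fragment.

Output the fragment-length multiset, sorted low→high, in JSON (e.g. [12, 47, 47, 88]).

[4,4,4,4,5,6,6,6,6,7,7,8,9,9,9,9,10,10,10,10,12,15,16,19,23,28]

Per-enzyme occurrences:
  VbrI (AGTGGAT, off=5): starts [126, 171, 180, 187] → cuts [131, 176, 185, 192]
  XjeV (GTACGCCA, off=5): starts [36, 139] → cuts [41, 144]
  TgoIII (GTTCG, off=1): starts [26, 89, 95, 114, 147] → cuts [27, 90, 96, 115, 148]
  OquI (GCATG, off=2): starts [11, 21, 31, 54, 59, 65, 84, 133, 213, 225, 235] → cuts [13, 23, 33, 56, 61, 67, 86, 135, 215, 227, 237]
  PtaII (GCAAGCAC, off=6): starts [0, 71, 100] → cuts [6, 77, 106]

Pooled cuts: [6, 13, 23, 27, 33, 41, 56, 61, 67, 77, 86, 90, 96, 106, 115, 131, 135, 144, 148, 176, 185, 192, 215, 227, 237]

Fragments:
  [0,6): 6 bp
  [6,13): 7 bp
  [13,23): 10 bp
  [23,27): 4 bp
  [27,33): 6 bp
  [33,41): 8 bp
  [41,56): 15 bp
  [56,61): 5 bp
  [61,67): 6 bp
  [67,77): 10 bp
  [77,86): 9 bp
  [86,90): 4 bp
  [90,96): 6 bp
  [96,106): 10 bp
  [106,115): 9 bp
  [115,131): 16 bp
  [131,135): 4 bp
  [135,144): 9 bp
  [144,148): 4 bp
  [148,176): 28 bp
  [176,185): 9 bp
  [185,192): 7 bp
  [192,215): 23 bp
  [215,227): 12 bp
  [227,237): 10 bp
  [237,256): 19 bp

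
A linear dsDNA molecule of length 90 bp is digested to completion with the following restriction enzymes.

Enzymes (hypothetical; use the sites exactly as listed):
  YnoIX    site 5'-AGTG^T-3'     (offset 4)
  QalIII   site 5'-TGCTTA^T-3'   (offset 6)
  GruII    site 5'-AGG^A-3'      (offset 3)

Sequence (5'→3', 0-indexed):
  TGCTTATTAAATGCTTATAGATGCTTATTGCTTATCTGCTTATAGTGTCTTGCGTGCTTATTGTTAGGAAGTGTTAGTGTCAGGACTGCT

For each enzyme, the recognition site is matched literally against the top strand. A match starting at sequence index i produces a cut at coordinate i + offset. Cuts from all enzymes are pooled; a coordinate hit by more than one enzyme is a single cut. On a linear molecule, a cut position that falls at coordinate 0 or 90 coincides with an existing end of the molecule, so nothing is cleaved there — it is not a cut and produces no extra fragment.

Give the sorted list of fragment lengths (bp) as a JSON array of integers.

[5,5,5,6,6,6,7,8,8,10,11,13]

Scan for sites:
  YnoIX (AGTGT, off=4): starts [43, 69, 75] → cuts [47, 73, 79]
  QalIII (TGCTTAT, off=6): starts [0, 11, 21, 28, 36, 54] → cuts [6, 17, 27, 34, 42, 60]
  GruII (AGGA, off=3): starts [65, 81] → cuts [68, 84]

All cut coordinates (distinct, sorted): [6, 17, 27, 34, 42, 47, 60, 68, 73, 79, 84]

Fragment lengths:
  [0,6): 6 bp
  [6,17): 11 bp
  [17,27): 10 bp
  [27,34): 7 bp
  [34,42): 8 bp
  [42,47): 5 bp
  [47,60): 13 bp
  [60,68): 8 bp
  [68,73): 5 bp
  [73,79): 6 bp
  [79,84): 5 bp
  [84,90): 6 bp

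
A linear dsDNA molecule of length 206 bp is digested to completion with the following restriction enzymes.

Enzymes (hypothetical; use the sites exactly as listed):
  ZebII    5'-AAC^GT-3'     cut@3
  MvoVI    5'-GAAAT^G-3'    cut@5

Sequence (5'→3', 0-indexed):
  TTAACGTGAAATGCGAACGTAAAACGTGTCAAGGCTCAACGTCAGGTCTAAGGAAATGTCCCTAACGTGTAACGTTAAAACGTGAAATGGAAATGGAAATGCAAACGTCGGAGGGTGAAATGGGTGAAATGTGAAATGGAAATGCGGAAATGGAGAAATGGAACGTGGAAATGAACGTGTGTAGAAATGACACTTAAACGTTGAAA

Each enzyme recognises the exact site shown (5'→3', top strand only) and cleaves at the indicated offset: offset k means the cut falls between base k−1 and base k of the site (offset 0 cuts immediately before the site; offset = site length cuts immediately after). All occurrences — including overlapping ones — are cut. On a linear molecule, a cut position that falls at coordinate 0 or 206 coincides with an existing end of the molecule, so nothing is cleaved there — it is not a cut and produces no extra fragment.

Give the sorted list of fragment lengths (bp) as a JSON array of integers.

Scan for sites:
  ZebII AACGT/3: at [2, 15, 22, 37, 63, 70, 78, 103, 161, 173, 196] ⇒ [5, 18, 25, 40, 66, 73, 81, 106, 164, 176, 199]
  MvoVI GAAATG/5: at [7, 52, 83, 89, 95, 116, 125, 132, 138, 146, 154, 167, 183] ⇒ [12, 57, 88, 94, 100, 121, 130, 137, 143, 151, 159, 172, 188]

Pooled cuts: [5, 12, 18, 25, 40, 57, 66, 73, 81, 88, 94, 100, 106, 121, 130, 137, 143, 151, 159, 164, 172, 176, 188, 199]

Fragment lengths:
  [0,5): 5 bp
  [5,12): 7 bp
  [12,18): 6 bp
  [18,25): 7 bp
  [25,40): 15 bp
  [40,57): 17 bp
  [57,66): 9 bp
  [66,73): 7 bp
  [73,81): 8 bp
  [81,88): 7 bp
  [88,94): 6 bp
  [94,100): 6 bp
  [100,106): 6 bp
  [106,121): 15 bp
  [121,130): 9 bp
  [130,137): 7 bp
  [137,143): 6 bp
  [143,151): 8 bp
  [151,159): 8 bp
  [159,164): 5 bp
  [164,172): 8 bp
  [172,176): 4 bp
  [176,188): 12 bp
  [188,199): 11 bp
  [199,206): 7 bp

[4,5,5,6,6,6,6,6,7,7,7,7,7,7,8,8,8,8,9,9,11,12,15,15,17]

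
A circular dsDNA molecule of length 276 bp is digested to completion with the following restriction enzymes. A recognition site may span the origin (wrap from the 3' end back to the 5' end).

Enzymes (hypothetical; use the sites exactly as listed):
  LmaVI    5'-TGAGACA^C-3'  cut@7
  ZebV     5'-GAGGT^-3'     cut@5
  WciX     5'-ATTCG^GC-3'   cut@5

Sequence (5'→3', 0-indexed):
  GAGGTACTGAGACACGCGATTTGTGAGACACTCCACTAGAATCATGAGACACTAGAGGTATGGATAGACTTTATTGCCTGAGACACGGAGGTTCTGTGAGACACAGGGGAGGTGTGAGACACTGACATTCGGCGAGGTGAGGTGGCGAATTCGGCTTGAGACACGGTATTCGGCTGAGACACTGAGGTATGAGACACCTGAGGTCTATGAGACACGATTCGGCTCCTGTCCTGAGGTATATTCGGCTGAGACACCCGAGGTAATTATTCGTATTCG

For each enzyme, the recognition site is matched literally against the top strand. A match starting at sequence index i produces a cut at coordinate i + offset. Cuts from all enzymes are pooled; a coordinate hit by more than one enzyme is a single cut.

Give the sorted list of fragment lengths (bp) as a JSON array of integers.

[5,7,7,7,7,7,8,8,8,8,8,9,9,9,9,10,10,10,10,10,11,16,16,20,21,26]

Scan for sites:
  LmaVI TGAGACAC/7: at [7, 23, 44, 78, 96, 114, 156, 174, 189, 207, 246] ⇒ [14, 30, 51, 85, 103, 121, 163, 181, 196, 214, 253]
  ZebV GAGGT/5: at [0, 54, 87, 108, 133, 138, 183, 199, 232, 256] ⇒ [5, 59, 92, 113, 138, 143, 188, 204, 237, 261]
  WciX ATTCGGC/5: at [126, 148, 167, 216, 239] ⇒ [131, 153, 172, 221, 244]

Pooled cuts: [5, 14, 30, 51, 59, 85, 92, 103, 113, 121, 131, 138, 143, 153, 163, 172, 181, 188, 196, 204, 214, 221, 237, 244, 253, 261]

Fragment lengths:
  5→14: 9 bp
  14→30: 16 bp
  30→51: 21 bp
  51→59: 8 bp
  59→85: 26 bp
  85→92: 7 bp
  92→103: 11 bp
  103→113: 10 bp
  113→121: 8 bp
  121→131: 10 bp
  131→138: 7 bp
  138→143: 5 bp
  143→153: 10 bp
  153→163: 10 bp
  163→172: 9 bp
  172→181: 9 bp
  181→188: 7 bp
  188→196: 8 bp
  196→204: 8 bp
  204→214: 10 bp
  214→221: 7 bp
  221→237: 16 bp
  237→244: 7 bp
  244→253: 9 bp
  253→261: 8 bp
  261→5 (wrap): 276-261+5 = 20 bp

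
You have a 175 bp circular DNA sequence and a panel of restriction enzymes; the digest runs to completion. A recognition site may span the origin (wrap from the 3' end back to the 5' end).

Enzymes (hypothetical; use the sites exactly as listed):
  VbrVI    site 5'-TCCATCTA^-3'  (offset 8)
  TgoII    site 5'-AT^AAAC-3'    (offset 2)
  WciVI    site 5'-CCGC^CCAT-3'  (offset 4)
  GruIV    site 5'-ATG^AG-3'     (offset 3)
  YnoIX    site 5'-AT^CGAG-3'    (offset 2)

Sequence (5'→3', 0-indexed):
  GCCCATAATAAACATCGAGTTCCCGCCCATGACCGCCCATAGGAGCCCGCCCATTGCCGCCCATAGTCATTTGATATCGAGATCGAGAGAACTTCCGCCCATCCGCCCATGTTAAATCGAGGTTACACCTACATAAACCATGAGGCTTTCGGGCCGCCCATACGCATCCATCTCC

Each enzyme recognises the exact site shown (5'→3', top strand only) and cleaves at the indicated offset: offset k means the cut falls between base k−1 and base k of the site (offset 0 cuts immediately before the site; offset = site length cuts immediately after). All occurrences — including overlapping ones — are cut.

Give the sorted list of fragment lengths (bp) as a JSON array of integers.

Site scan:
  VbrVI (TCCATCTA, off=8): no sites
  TgoII ATAAAC/2: at [7, 132] ⇒ [9, 134]
  WciVI CCGCCCAT/4: at [22, 32, 46, 56, 94, 102, 153, 173] ⇒ [2, 26, 36, 50, 60, 98, 106, 157]
  GruIV ATGAG/3: at [139] ⇒ [142]
  YnoIX ATCGAG/2: at [13, 75, 81, 115] ⇒ [15, 77, 83, 117]

Pooled cuts: [2, 9, 15, 26, 36, 50, 60, 77, 83, 98, 106, 117, 134, 142, 157]

Fragments:
  2→9: 7 bp
  9→15: 6 bp
  15→26: 11 bp
  26→36: 10 bp
  36→50: 14 bp
  50→60: 10 bp
  60→77: 17 bp
  77→83: 6 bp
  83→98: 15 bp
  98→106: 8 bp
  106→117: 11 bp
  117→134: 17 bp
  134→142: 8 bp
  142→157: 15 bp
  157→2 (wrap): 175-157+2 = 20 bp

[6,6,7,8,8,10,10,11,11,14,15,15,17,17,20]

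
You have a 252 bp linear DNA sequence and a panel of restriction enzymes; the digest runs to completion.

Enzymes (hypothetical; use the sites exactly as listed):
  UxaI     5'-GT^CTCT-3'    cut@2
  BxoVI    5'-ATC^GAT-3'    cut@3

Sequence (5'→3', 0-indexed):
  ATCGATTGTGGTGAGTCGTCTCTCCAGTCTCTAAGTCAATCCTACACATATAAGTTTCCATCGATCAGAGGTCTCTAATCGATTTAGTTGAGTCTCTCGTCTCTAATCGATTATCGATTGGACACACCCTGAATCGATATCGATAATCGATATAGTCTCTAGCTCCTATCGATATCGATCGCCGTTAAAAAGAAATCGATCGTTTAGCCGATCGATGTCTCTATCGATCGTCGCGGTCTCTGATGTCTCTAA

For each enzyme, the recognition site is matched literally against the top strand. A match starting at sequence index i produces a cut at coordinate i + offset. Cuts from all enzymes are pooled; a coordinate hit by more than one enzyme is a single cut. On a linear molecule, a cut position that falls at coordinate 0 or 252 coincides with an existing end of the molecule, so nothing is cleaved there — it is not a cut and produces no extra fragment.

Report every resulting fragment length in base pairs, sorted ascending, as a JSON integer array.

Scan for sites:
  UxaI (GTCTCT, off=2): starts [17, 26, 70, 91, 98, 154, 216, 235, 244] → cuts [19, 28, 72, 93, 100, 156, 218, 237, 246]
  BxoVI (ATCGAT, off=3): starts [0, 59, 77, 105, 112, 132, 138, 145, 167, 173, 194, 210, 222] → cuts [3, 62, 80, 108, 115, 135, 141, 148, 170, 176, 197, 213, 225]

All cut coordinates (distinct, sorted): [3, 19, 28, 62, 72, 80, 93, 100, 108, 115, 135, 141, 148, 156, 170, 176, 197, 213, 218, 225, 237, 246]

Fragments:
  [0,3): 3 bp
  [3,19): 16 bp
  [19,28): 9 bp
  [28,62): 34 bp
  [62,72): 10 bp
  [72,80): 8 bp
  [80,93): 13 bp
  [93,100): 7 bp
  [100,108): 8 bp
  [108,115): 7 bp
  [115,135): 20 bp
  [135,141): 6 bp
  [141,148): 7 bp
  [148,156): 8 bp
  [156,170): 14 bp
  [170,176): 6 bp
  [176,197): 21 bp
  [197,213): 16 bp
  [213,218): 5 bp
  [218,225): 7 bp
  [225,237): 12 bp
  [237,246): 9 bp
  [246,252): 6 bp

[3,5,6,6,6,7,7,7,7,8,8,8,9,9,10,12,13,14,16,16,20,21,34]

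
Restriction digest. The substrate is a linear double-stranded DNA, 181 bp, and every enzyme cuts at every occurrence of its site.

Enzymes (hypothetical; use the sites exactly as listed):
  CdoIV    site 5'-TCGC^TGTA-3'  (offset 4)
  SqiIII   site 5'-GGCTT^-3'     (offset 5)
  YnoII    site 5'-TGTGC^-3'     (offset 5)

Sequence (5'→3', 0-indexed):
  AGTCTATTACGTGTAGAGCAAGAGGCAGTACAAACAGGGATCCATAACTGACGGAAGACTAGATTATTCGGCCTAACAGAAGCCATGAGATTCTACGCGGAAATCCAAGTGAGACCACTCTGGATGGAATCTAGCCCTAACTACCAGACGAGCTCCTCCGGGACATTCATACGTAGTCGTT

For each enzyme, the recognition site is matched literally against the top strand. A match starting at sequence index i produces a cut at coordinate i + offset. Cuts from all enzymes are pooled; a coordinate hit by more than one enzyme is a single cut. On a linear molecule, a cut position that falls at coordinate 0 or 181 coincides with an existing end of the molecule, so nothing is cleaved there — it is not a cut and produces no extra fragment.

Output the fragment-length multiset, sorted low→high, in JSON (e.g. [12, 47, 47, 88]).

[181]

Scan for sites:
  CdoIV (TCGCTGTA, off=4): no sites
  SqiIII (GGCTT, off=5): no sites
  YnoII (TGTGC, off=5): no sites

All cut coordinates (distinct, sorted): ∅

Fragments:
  no cuts → one linear fragment of 181 bp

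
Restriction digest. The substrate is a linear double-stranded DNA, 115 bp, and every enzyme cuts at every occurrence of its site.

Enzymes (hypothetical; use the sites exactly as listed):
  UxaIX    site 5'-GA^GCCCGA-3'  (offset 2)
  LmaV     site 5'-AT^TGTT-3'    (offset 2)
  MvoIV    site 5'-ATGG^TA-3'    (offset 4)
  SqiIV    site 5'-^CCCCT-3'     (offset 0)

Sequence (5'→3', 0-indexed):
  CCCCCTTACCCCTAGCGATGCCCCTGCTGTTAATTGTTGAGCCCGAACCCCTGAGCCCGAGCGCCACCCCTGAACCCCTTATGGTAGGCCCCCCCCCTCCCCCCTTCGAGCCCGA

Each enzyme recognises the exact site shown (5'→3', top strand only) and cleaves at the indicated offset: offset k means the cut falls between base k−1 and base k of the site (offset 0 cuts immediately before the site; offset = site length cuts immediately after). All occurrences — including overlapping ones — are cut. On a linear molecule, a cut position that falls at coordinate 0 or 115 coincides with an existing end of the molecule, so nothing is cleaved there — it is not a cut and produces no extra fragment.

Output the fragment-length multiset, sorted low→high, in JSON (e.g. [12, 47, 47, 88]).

[1,6,6,7,7,7,7,8,9,9,10,12,12,14]

Site scan:
  UxaIX GAGCCCGA/2: at [38, 52, 107] ⇒ [40, 54, 109]
  LmaV ATTGTT/2: at [32] ⇒ [34]
  MvoIV ATGGTA/4: at [80] ⇒ [84]
  SqiIV CCCCT/0: at [1, 8, 20, 47, 66, 74, 93, 100] ⇒ [1, 8, 20, 47, 66, 74, 93, 100]

All cut coordinates (distinct, sorted): [1, 8, 20, 34, 40, 47, 54, 66, 74, 84, 93, 100, 109]

Fragment lengths:
  [0,1): 1 bp
  [1,8): 7 bp
  [8,20): 12 bp
  [20,34): 14 bp
  [34,40): 6 bp
  [40,47): 7 bp
  [47,54): 7 bp
  [54,66): 12 bp
  [66,74): 8 bp
  [74,84): 10 bp
  [84,93): 9 bp
  [93,100): 7 bp
  [100,109): 9 bp
  [109,115): 6 bp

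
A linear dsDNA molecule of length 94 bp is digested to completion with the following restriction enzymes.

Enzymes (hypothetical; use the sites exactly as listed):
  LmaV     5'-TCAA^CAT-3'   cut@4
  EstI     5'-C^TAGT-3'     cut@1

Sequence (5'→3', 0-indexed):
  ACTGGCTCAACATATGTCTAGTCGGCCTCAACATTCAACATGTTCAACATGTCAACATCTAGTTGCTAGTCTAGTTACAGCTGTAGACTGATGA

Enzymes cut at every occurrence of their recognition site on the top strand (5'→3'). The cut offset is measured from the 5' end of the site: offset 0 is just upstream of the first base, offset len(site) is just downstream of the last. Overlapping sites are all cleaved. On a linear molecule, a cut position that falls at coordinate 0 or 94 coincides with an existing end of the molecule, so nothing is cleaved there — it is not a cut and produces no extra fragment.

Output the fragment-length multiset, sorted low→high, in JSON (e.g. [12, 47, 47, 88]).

[4,5,7,7,8,8,9,10,13,23]

Per-enzyme occurrences:
  LmaV TCAACAT/4: at [6, 27, 34, 43, 51] ⇒ [10, 31, 38, 47, 55]
  EstI CTAGT/1: at [17, 58, 65, 70] ⇒ [18, 59, 66, 71]

All cut coordinates (distinct, sorted): [10, 18, 31, 38, 47, 55, 59, 66, 71]

Fragments:
  [0,10): 10 bp
  [10,18): 8 bp
  [18,31): 13 bp
  [31,38): 7 bp
  [38,47): 9 bp
  [47,55): 8 bp
  [55,59): 4 bp
  [59,66): 7 bp
  [66,71): 5 bp
  [71,94): 23 bp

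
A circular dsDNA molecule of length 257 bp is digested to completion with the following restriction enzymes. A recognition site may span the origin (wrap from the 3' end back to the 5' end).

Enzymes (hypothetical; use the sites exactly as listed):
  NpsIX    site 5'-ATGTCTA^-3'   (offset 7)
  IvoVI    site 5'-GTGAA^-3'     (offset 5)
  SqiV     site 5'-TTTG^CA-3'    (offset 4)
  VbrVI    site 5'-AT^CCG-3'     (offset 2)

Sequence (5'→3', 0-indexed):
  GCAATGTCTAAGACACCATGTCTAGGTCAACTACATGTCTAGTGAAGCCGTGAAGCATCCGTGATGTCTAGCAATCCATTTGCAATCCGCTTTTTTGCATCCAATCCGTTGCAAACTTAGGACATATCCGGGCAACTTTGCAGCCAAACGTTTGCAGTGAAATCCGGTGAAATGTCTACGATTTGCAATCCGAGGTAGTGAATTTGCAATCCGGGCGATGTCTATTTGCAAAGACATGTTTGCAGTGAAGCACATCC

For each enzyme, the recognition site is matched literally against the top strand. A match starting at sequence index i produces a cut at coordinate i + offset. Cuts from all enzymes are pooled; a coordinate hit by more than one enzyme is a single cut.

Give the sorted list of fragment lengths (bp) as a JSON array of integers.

[2,4,4,4,4,4,4,5,6,7,7,7,7,8,8,8,11,12,12,12,13,13,14,14,14,14,17,22]

Site scan:
  NpsIX (ATGTCTA, off=7): starts [3, 17, 34, 63, 171, 217] → cuts [10, 24, 41, 70, 178, 224]
  IvoVI (GTGAA, off=5): starts [41, 49, 156, 166, 197, 244] → cuts [46, 54, 161, 171, 202, 249]
  SqiV (TTTGCA, off=4): starts [78, 93, 136, 150, 181, 202, 224, 238] → cuts [82, 97, 140, 154, 185, 206, 228, 242]
  VbrVI (ATCCG, off=2): starts [56, 84, 103, 125, 161, 187, 208, 253] → cuts [58, 86, 105, 127, 163, 189, 210, 255]

Pooled cuts: [10, 24, 41, 46, 54, 58, 70, 82, 86, 97, 105, 127, 140, 154, 161, 163, 171, 178, 185, 189, 202, 206, 210, 224, 228, 242, 249, 255]

Fragment lengths:
  10→24: 14 bp
  24→41: 17 bp
  41→46: 5 bp
  46→54: 8 bp
  54→58: 4 bp
  58→70: 12 bp
  70→82: 12 bp
  82→86: 4 bp
  86→97: 11 bp
  97→105: 8 bp
  105→127: 22 bp
  127→140: 13 bp
  140→154: 14 bp
  154→161: 7 bp
  161→163: 2 bp
  163→171: 8 bp
  171→178: 7 bp
  178→185: 7 bp
  185→189: 4 bp
  189→202: 13 bp
  202→206: 4 bp
  206→210: 4 bp
  210→224: 14 bp
  224→228: 4 bp
  228→242: 14 bp
  242→249: 7 bp
  249→255: 6 bp
  255→10 (wrap): 257-255+10 = 12 bp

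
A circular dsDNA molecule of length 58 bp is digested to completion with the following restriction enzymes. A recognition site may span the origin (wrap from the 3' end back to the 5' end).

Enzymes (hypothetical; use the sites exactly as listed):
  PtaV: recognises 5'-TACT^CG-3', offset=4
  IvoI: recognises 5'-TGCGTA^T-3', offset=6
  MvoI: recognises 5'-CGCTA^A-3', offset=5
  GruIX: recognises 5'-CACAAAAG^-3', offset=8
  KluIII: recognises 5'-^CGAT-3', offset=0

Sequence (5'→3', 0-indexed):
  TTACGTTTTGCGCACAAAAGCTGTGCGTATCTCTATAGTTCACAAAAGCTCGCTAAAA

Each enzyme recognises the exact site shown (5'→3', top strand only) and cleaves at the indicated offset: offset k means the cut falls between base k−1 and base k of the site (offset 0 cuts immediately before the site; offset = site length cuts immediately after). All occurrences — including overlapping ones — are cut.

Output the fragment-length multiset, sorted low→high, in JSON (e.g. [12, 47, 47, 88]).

Scan for sites:
  PtaV (TACTCG, off=4): no sites
  IvoI TGCGTAT/6: at [23] ⇒ [29]
  MvoI CGCTAA/5: at [50] ⇒ [55]
  GruIX CACAAAAG/8: at [12, 40] ⇒ [20, 48]
  KluIII (CGAT, off=0): no sites

All cut coordinates (distinct, sorted): [20, 29, 48, 55]

Fragments:
  20→29: 9 bp
  29→48: 19 bp
  48→55: 7 bp
  55→20 (wrap): 58-55+20 = 23 bp

[7,9,19,23]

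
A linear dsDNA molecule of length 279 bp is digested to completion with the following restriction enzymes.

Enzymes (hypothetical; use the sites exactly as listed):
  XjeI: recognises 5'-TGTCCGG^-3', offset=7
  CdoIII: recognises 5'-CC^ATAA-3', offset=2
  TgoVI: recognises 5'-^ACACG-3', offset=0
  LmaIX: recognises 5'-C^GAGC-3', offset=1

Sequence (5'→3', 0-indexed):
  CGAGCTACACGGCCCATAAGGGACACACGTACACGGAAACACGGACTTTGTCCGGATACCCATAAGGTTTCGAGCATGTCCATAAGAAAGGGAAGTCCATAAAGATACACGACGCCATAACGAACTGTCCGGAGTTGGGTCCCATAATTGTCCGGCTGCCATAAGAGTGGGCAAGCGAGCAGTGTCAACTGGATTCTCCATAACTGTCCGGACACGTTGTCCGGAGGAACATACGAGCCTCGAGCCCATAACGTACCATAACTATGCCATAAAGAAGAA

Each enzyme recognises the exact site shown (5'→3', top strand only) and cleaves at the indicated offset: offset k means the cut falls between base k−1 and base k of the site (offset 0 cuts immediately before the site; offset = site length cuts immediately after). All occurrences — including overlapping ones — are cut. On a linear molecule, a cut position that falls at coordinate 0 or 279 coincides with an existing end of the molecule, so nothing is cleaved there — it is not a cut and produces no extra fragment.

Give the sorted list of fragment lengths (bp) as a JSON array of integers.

[1,5,5,6,6,6,7,8,8,9,9,10,10,10,10,10,11,11,11,12,12,13,16,16,17,17,23]

Site scan:
  XjeI (TGTCCGG, off=7): starts [48, 125, 148, 204, 217] → cuts [55, 132, 155, 211, 224]
  CdoIII (CCATAA, off=2): starts [13, 59, 79, 96, 114, 141, 158, 197, 245, 255, 266] → cuts [15, 61, 81, 98, 116, 143, 160, 199, 247, 257, 268]
  TgoVI (ACACG, off=0): starts [6, 24, 30, 38, 106, 211] → cuts [6, 24, 30, 38, 106, 211]
  LmaIX (CGAGC, off=1): starts [0, 70, 175, 233, 240] → cuts [1, 71, 176, 234, 241]

Pooled cuts: [1, 6, 15, 24, 30, 38, 55, 61, 71, 81, 98, 106, 116, 132, 143, 155, 160, 176, 199, 211, 224, 234, 241, 247, 257, 268]

Fragment lengths:
  [0,1): 1 bp
  [1,6): 5 bp
  [6,15): 9 bp
  [15,24): 9 bp
  [24,30): 6 bp
  [30,38): 8 bp
  [38,55): 17 bp
  [55,61): 6 bp
  [61,71): 10 bp
  [71,81): 10 bp
  [81,98): 17 bp
  [98,106): 8 bp
  [106,116): 10 bp
  [116,132): 16 bp
  [132,143): 11 bp
  [143,155): 12 bp
  [155,160): 5 bp
  [160,176): 16 bp
  [176,199): 23 bp
  [199,211): 12 bp
  [211,224): 13 bp
  [224,234): 10 bp
  [234,241): 7 bp
  [241,247): 6 bp
  [247,257): 10 bp
  [257,268): 11 bp
  [268,279): 11 bp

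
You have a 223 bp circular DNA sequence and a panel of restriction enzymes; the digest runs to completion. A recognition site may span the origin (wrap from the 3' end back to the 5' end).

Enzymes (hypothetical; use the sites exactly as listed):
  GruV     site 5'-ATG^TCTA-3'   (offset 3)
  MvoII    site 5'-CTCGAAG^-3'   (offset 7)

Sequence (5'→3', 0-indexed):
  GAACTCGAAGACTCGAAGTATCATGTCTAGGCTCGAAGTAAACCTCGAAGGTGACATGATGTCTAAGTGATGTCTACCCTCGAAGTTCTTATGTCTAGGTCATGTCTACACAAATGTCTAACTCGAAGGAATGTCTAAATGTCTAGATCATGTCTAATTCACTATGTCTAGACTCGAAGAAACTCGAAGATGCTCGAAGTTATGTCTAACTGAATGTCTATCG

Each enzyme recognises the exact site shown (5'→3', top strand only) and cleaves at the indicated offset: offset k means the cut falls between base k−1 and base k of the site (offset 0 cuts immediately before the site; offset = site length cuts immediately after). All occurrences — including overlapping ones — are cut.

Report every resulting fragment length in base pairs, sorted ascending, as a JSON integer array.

Scan for sites:
  GruV (ATGTCTA, off=3): starts [22, 58, 69, 90, 101, 113, 130, 138, 149, 163, 201, 213] → cuts [25, 61, 72, 93, 104, 116, 133, 141, 152, 166, 204, 216]
  MvoII (CTCGAAG, off=7): starts [3, 11, 31, 43, 78, 121, 172, 182, 192] → cuts [10, 18, 38, 50, 85, 128, 179, 189, 199]

Pooled cuts: [10, 18, 25, 38, 50, 61, 72, 85, 93, 104, 116, 128, 133, 141, 152, 166, 179, 189, 199, 204, 216]

Fragment lengths:
  10→18: 8 bp
  18→25: 7 bp
  25→38: 13 bp
  38→50: 12 bp
  50→61: 11 bp
  61→72: 11 bp
  72→85: 13 bp
  85→93: 8 bp
  93→104: 11 bp
  104→116: 12 bp
  116→128: 12 bp
  128→133: 5 bp
  133→141: 8 bp
  141→152: 11 bp
  152→166: 14 bp
  166→179: 13 bp
  179→189: 10 bp
  189→199: 10 bp
  199→204: 5 bp
  204→216: 12 bp
  216→10 (wrap): 223-216+10 = 17 bp

[5,5,7,8,8,8,10,10,11,11,11,11,12,12,12,12,13,13,13,14,17]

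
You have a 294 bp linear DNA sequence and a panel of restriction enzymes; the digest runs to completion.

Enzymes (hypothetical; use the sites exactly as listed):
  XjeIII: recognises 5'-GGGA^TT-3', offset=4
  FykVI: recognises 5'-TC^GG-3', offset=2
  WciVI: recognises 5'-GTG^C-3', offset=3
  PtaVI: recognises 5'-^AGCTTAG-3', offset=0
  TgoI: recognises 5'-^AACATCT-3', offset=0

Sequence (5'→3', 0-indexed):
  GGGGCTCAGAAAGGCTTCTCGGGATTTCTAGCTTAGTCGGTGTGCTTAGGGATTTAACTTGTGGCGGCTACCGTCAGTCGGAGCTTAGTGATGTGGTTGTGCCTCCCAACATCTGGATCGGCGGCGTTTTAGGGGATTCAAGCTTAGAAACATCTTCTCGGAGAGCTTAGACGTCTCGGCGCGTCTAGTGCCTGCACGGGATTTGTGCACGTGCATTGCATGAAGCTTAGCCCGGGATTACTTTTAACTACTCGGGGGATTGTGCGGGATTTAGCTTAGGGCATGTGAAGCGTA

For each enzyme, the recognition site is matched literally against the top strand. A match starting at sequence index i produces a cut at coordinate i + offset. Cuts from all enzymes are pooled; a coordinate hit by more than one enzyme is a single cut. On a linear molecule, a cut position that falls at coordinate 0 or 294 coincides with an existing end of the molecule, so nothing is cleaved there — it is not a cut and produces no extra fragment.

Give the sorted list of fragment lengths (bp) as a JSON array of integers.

[2,3,4,4,4,5,5,5,6,6,6,6,6,8,8,9,10,11,11,12,13,14,14,16,17,20,20,22,27]

Site scan:
  XjeIII (GGGATT, off=4): starts [20, 48, 132, 197, 233, 255, 265] → cuts [24, 52, 136, 201, 237, 259, 269]
  FykVI (TCGG, off=2): starts [18, 36, 77, 117, 157, 175, 251] → cuts [20, 38, 79, 119, 159, 177, 253]
  WciVI (GTGC, off=3): starts [41, 98, 187, 204, 210, 261] → cuts [44, 101, 190, 207, 213, 264]
  PtaVI (AGCTTAG, off=0): starts [29, 81, 140, 163, 223, 272] → cuts [29, 81, 140, 163, 223, 272]
  TgoI (AACATCT, off=0): starts [107, 148] → cuts [107, 148]

Pooled cuts: [20, 24, 29, 38, 44, 52, 79, 81, 101, 107, 119, 136, 140, 148, 159, 163, 177, 190, 201, 207, 213, 223, 237, 253, 259, 264, 269, 272]

Fragment lengths:
  [0,20): 20 bp
  [20,24): 4 bp
  [24,29): 5 bp
  [29,38): 9 bp
  [38,44): 6 bp
  [44,52): 8 bp
  [52,79): 27 bp
  [79,81): 2 bp
  [81,101): 20 bp
  [101,107): 6 bp
  [107,119): 12 bp
  [119,136): 17 bp
  [136,140): 4 bp
  [140,148): 8 bp
  [148,159): 11 bp
  [159,163): 4 bp
  [163,177): 14 bp
  [177,190): 13 bp
  [190,201): 11 bp
  [201,207): 6 bp
  [207,213): 6 bp
  [213,223): 10 bp
  [223,237): 14 bp
  [237,253): 16 bp
  [253,259): 6 bp
  [259,264): 5 bp
  [264,269): 5 bp
  [269,272): 3 bp
  [272,294): 22 bp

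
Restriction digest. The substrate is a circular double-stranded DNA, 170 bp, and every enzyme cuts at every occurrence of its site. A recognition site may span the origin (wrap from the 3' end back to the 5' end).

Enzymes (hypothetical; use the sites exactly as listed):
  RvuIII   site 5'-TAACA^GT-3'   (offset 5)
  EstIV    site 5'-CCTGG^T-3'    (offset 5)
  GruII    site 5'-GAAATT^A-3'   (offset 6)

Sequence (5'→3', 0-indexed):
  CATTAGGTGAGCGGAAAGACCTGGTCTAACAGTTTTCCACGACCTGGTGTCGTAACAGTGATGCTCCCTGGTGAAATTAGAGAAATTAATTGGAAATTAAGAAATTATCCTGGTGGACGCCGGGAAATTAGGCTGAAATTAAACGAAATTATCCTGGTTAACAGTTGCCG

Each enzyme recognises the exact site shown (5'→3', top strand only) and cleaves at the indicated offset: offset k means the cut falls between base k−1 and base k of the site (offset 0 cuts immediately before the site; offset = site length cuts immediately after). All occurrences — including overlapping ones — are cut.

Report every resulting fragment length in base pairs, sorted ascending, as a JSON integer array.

Per-enzyme occurrences:
  RvuIII (TAACAGT, off=5): starts [26, 52, 158] → cuts [31, 57, 163]
  EstIV (CCTGGT, off=5): starts [19, 42, 66, 108, 152] → cuts [24, 47, 71, 113, 157]
  GruII (GAAATTA, off=6): starts [72, 81, 92, 100, 123, 134, 144] → cuts [78, 87, 98, 106, 129, 140, 150]

Pooled cuts: [24, 31, 47, 57, 71, 78, 87, 98, 106, 113, 129, 140, 150, 157, 163]

Fragment lengths:
  24→31: 7 bp
  31→47: 16 bp
  47→57: 10 bp
  57→71: 14 bp
  71→78: 7 bp
  78→87: 9 bp
  87→98: 11 bp
  98→106: 8 bp
  106→113: 7 bp
  113→129: 16 bp
  129→140: 11 bp
  140→150: 10 bp
  150→157: 7 bp
  157→163: 6 bp
  163→24 (wrap): 170-163+24 = 31 bp

[6,7,7,7,7,8,9,10,10,11,11,14,16,16,31]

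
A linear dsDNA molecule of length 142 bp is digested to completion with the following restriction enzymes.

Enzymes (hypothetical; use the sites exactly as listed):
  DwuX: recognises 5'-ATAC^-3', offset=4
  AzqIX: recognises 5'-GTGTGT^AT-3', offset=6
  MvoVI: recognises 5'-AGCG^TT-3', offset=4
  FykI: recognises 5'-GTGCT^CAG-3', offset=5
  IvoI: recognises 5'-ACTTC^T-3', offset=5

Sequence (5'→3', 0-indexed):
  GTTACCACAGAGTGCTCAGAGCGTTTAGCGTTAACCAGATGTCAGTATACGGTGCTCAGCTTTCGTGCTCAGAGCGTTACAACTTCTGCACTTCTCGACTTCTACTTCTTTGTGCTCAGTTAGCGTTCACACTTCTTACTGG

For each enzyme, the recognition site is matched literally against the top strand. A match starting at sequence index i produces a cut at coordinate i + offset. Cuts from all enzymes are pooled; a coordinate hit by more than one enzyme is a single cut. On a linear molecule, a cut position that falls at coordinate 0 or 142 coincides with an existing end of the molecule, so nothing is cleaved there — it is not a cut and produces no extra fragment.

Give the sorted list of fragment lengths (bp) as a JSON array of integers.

[6,6,7,7,7,7,8,8,8,9,10,10,13,16,20]

Per-enzyme occurrences:
  DwuX ATAC/4: at [46] ⇒ [50]
  AzqIX (GTGTGTAT, off=6): no sites
  MvoVI AGCGTT/4: at [19, 26, 72, 121] ⇒ [23, 30, 76, 125]
  FykI GTGCTCAG/5: at [11, 51, 64, 111] ⇒ [16, 56, 69, 116]
  IvoI ACTTCT/5: at [81, 89, 97, 103, 130] ⇒ [86, 94, 102, 108, 135]

All cut coordinates (distinct, sorted): [16, 23, 30, 50, 56, 69, 76, 86, 94, 102, 108, 116, 125, 135]

Fragment lengths:
  [0,16): 16 bp
  [16,23): 7 bp
  [23,30): 7 bp
  [30,50): 20 bp
  [50,56): 6 bp
  [56,69): 13 bp
  [69,76): 7 bp
  [76,86): 10 bp
  [86,94): 8 bp
  [94,102): 8 bp
  [102,108): 6 bp
  [108,116): 8 bp
  [116,125): 9 bp
  [125,135): 10 bp
  [135,142): 7 bp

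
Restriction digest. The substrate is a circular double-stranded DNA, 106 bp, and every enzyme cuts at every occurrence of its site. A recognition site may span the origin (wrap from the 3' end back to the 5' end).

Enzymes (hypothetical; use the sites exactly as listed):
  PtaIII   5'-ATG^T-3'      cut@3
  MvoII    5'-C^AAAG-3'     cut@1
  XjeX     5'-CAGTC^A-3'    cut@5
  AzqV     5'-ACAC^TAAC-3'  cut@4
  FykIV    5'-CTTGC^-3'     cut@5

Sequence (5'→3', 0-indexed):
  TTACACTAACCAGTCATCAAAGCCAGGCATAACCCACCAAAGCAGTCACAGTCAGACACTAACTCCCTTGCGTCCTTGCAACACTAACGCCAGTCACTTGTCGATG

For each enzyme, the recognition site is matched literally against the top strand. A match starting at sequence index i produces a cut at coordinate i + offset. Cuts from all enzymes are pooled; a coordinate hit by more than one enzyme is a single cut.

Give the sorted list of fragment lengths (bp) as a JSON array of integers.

Per-enzyme occurrences:
  PtaIII ATGT/3: at [103] ⇒ [0]
  MvoII CAAAG/1: at [17, 37] ⇒ [18, 38]
  XjeX CAGTCA/5: at [10, 42, 48, 90] ⇒ [15, 47, 53, 95]
  AzqV ACACTAAC/4: at [2, 55, 80] ⇒ [6, 59, 84]
  FykIV CTTGC/5: at [66, 74] ⇒ [71, 79]

Pooled cuts: [0, 6, 15, 18, 38, 47, 53, 59, 71, 79, 84, 95]

Fragments:
  0→6: 6 bp
  6→15: 9 bp
  15→18: 3 bp
  18→38: 20 bp
  38→47: 9 bp
  47→53: 6 bp
  53→59: 6 bp
  59→71: 12 bp
  71→79: 8 bp
  79→84: 5 bp
  84→95: 11 bp
  95→0 (wrap): 106-95+0 = 11 bp

[3,5,6,6,6,8,9,9,11,11,12,20]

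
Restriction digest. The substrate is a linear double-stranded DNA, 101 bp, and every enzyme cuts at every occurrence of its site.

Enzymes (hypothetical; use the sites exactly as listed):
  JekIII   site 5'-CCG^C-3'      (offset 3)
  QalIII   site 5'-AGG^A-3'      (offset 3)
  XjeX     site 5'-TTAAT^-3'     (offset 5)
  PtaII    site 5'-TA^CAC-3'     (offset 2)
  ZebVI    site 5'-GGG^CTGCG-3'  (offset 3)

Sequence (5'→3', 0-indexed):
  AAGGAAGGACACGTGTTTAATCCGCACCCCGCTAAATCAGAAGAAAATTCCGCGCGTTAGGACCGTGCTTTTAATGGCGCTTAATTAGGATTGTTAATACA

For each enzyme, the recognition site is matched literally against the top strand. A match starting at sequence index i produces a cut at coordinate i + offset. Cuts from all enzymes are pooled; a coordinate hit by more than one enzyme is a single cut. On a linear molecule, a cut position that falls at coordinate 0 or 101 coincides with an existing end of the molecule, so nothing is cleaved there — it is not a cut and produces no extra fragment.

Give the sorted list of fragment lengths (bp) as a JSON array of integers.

[3,3,4,4,4,7,9,9,10,13,14,21]

Scan for sites:
  JekIII (CCGC, off=3): starts [21, 28, 49] → cuts [24, 31, 52]
  QalIII (AGGA, off=3): starts [1, 5, 58, 86] → cuts [4, 8, 61, 89]
  XjeX (TTAAT, off=5): starts [16, 70, 80, 93] → cuts [21, 75, 85, 98]
  PtaII (TACAC, off=2): no sites
  ZebVI (GGGCTGCG, off=3): no sites

All cut coordinates (distinct, sorted): [4, 8, 21, 24, 31, 52, 61, 75, 85, 89, 98]

Fragment lengths:
  [0,4): 4 bp
  [4,8): 4 bp
  [8,21): 13 bp
  [21,24): 3 bp
  [24,31): 7 bp
  [31,52): 21 bp
  [52,61): 9 bp
  [61,75): 14 bp
  [75,85): 10 bp
  [85,89): 4 bp
  [89,98): 9 bp
  [98,101): 3 bp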